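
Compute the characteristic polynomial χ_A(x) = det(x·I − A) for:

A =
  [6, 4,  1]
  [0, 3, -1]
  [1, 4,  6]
x^3 - 15*x^2 + 75*x - 125

Expanding det(x·I − A) (e.g. by cofactor expansion or by noting that A is similar to its Jordan form J, which has the same characteristic polynomial as A) gives
  χ_A(x) = x^3 - 15*x^2 + 75*x - 125
which factors as (x - 5)^3. The eigenvalues (with algebraic multiplicities) are λ = 5 with multiplicity 3.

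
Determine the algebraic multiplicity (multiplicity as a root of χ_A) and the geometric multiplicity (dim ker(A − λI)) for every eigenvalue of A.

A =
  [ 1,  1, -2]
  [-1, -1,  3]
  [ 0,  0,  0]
λ = 0: alg = 3, geom = 1

Step 1 — factor the characteristic polynomial to read off the algebraic multiplicities:
  χ_A(x) = x^3

Step 2 — compute geometric multiplicities via the rank-nullity identity g(λ) = n − rank(A − λI):
  rank(A − (0)·I) = 2, so dim ker(A − (0)·I) = n − 2 = 1

Summary:
  λ = 0: algebraic multiplicity = 3, geometric multiplicity = 1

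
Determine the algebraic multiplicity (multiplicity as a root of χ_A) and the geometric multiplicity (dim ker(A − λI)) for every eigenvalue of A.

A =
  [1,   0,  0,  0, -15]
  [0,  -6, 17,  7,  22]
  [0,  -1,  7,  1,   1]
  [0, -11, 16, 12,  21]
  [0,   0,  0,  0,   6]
λ = 1: alg = 2, geom = 2; λ = 6: alg = 3, geom = 2

Step 1 — factor the characteristic polynomial to read off the algebraic multiplicities:
  χ_A(x) = (x - 6)^3*(x - 1)^2

Step 2 — compute geometric multiplicities via the rank-nullity identity g(λ) = n − rank(A − λI):
  rank(A − (1)·I) = 3, so dim ker(A − (1)·I) = n − 3 = 2
  rank(A − (6)·I) = 3, so dim ker(A − (6)·I) = n − 3 = 2

Summary:
  λ = 1: algebraic multiplicity = 2, geometric multiplicity = 2
  λ = 6: algebraic multiplicity = 3, geometric multiplicity = 2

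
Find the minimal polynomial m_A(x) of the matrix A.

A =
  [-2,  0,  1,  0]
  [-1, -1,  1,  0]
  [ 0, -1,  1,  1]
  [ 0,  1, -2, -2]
x^3 + 3*x^2 + 3*x + 1

The characteristic polynomial is χ_A(x) = (x + 1)^4, so the eigenvalues are known. The minimal polynomial is
  m_A(x) = Π_λ (x − λ)^{k_λ}
where k_λ is the size of the *largest* Jordan block for λ (equivalently, the smallest k with (A − λI)^k v = 0 for every generalised eigenvector v of λ).

  λ = -1: largest Jordan block has size 3, contributing (x + 1)^3

So m_A(x) = (x + 1)^3 = x^3 + 3*x^2 + 3*x + 1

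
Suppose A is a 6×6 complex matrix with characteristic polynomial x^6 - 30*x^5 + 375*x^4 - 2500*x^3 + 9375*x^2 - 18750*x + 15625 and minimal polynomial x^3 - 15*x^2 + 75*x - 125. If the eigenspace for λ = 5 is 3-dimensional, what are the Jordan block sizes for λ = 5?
Block sizes for λ = 5: [3, 2, 1]

Step 1 — from the characteristic polynomial, algebraic multiplicity of λ = 5 is 6. From dim ker(A − (5)·I) = 3, there are exactly 3 Jordan blocks for λ = 5.
Step 2 — from the minimal polynomial, the factor (x − 5)^3 tells us the largest block for λ = 5 has size 3.
Step 3 — with total size 6, 3 blocks, and largest block 3, the block sizes (in nonincreasing order) are [3, 2, 1].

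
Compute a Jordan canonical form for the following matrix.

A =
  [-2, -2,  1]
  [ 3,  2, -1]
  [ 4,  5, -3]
J_3(-1)

The characteristic polynomial is
  det(x·I − A) = x^3 + 3*x^2 + 3*x + 1 = (x + 1)^3

Eigenvalues and multiplicities (the geometric multiplicity of λ is n − rank(A − λI), which equals the number of Jordan blocks for λ):
  λ = -1: algebraic multiplicity = 3, geometric multiplicity = 1

Determining the block sizes for each eigenvalue:
  λ = -1: one block (gm = 1), so the single block has size am = 3 → block sizes [3]

Assembling the blocks gives a Jordan form
J =
  [-1,  1,  0]
  [ 0, -1,  1]
  [ 0,  0, -1]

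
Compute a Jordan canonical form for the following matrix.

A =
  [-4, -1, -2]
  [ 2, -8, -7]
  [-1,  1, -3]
J_3(-5)

The characteristic polynomial is
  det(x·I − A) = x^3 + 15*x^2 + 75*x + 125 = (x + 5)^3

Eigenvalues and multiplicities (the geometric multiplicity of λ is n − rank(A − λI), which equals the number of Jordan blocks for λ):
  λ = -5: algebraic multiplicity = 3, geometric multiplicity = 1

Determining the block sizes for each eigenvalue:
  λ = -5: one block (gm = 1), so the single block has size am = 3 → block sizes [3]

Assembling the blocks gives a Jordan form
J =
  [-5,  1,  0]
  [ 0, -5,  1]
  [ 0,  0, -5]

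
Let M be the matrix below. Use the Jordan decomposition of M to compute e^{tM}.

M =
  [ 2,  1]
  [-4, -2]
e^{tM} =
  [2*t + 1, t]
  [-4*t, 1 - 2*t]

Strategy: write M = P · J · P⁻¹ where J is a Jordan canonical form, so e^{tM} = P · e^{tJ} · P⁻¹, and e^{tJ} can be computed block-by-block.

M has Jordan form
J =
  [0, 1]
  [0, 0]
(up to reordering of blocks).

Per-block formulas:
  For a 2×2 Jordan block J_2(0): exp(t · J_2(0)) = e^(0t)·(I + t·N), where N is the 2×2 nilpotent shift.

After assembling e^{tJ} and conjugating by P, we get:

e^{tM} =
  [2*t + 1, t]
  [-4*t, 1 - 2*t]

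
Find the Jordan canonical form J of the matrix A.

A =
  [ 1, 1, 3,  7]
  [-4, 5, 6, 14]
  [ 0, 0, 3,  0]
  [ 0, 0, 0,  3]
J_2(3) ⊕ J_1(3) ⊕ J_1(3)

The characteristic polynomial is
  det(x·I − A) = x^4 - 12*x^3 + 54*x^2 - 108*x + 81 = (x - 3)^4

Eigenvalues and multiplicities (the geometric multiplicity of λ is n − rank(A − λI), which equals the number of Jordan blocks for λ):
  λ = 3: algebraic multiplicity = 4, geometric multiplicity = 3

Determining the block sizes for each eigenvalue:
  λ = 3: 3 blocks summing to 4 forces exactly one block of size 2 and the rest size 1 → block sizes [2, 1, 1]

Assembling the blocks gives a Jordan form
J =
  [3, 1, 0, 0]
  [0, 3, 0, 0]
  [0, 0, 3, 0]
  [0, 0, 0, 3]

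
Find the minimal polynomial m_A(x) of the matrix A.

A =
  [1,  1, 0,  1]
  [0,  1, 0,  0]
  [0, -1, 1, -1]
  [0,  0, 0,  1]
x^2 - 2*x + 1

The characteristic polynomial is χ_A(x) = (x - 1)^4, so the eigenvalues are known. The minimal polynomial is
  m_A(x) = Π_λ (x − λ)^{k_λ}
where k_λ is the size of the *largest* Jordan block for λ (equivalently, the smallest k with (A − λI)^k v = 0 for every generalised eigenvector v of λ).

  λ = 1: largest Jordan block has size 2, contributing (x − 1)^2

So m_A(x) = (x - 1)^2 = x^2 - 2*x + 1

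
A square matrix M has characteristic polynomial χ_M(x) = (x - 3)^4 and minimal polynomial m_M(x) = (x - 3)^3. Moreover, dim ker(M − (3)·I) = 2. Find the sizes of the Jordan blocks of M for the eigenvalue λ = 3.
Block sizes for λ = 3: [3, 1]

Step 1 — from the characteristic polynomial, algebraic multiplicity of λ = 3 is 4. From dim ker(M − (3)·I) = 2, there are exactly 2 Jordan blocks for λ = 3.
Step 2 — from the minimal polynomial, the factor (x − 3)^3 tells us the largest block for λ = 3 has size 3.
Step 3 — with total size 4, 2 blocks, and largest block 3, the block sizes (in nonincreasing order) are [3, 1].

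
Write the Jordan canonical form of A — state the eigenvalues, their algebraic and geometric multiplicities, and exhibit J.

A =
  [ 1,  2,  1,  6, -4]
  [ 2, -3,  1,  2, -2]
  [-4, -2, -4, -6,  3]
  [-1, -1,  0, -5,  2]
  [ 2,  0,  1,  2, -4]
J_3(-3) ⊕ J_2(-3)

The characteristic polynomial is
  det(x·I − A) = x^5 + 15*x^4 + 90*x^3 + 270*x^2 + 405*x + 243 = (x + 3)^5

Eigenvalues and multiplicities (the geometric multiplicity of λ is n − rank(A − λI), which equals the number of Jordan blocks for λ):
  λ = -3: algebraic multiplicity = 5, geometric multiplicity = 2

Determining the block sizes for each eigenvalue:
  λ = -3: with am = 5 and gm = 2, the partition is not yet determined (e.g. several partitions of 5 into 2 parts exist). Let N = A − (-3)·I. Computing rank(N^1) = 3, rank(N^2) = 1, rank(N^3) = 0; the number of blocks of size ≥ j is rank(N^{j−1}) − rank(N^j), giving [2, 2, 1]. So we have 1 block(s) of size 3, 1 block(s) of size 2 → block sizes [3, 2]

Assembling the blocks gives a Jordan form
J =
  [-3,  1,  0,  0,  0]
  [ 0, -3,  1,  0,  0]
  [ 0,  0, -3,  0,  0]
  [ 0,  0,  0, -3,  1]
  [ 0,  0,  0,  0, -3]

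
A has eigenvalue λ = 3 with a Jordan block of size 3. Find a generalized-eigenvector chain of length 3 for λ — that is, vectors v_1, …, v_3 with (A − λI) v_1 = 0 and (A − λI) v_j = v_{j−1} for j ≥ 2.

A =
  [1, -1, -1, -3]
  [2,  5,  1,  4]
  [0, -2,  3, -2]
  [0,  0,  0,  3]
A Jordan chain for λ = 3 of length 3:
v_1 = (2, 0, -4, 0)ᵀ
v_2 = (-2, 2, 0, 0)ᵀ
v_3 = (1, 0, 0, 0)ᵀ

Let N = A − (3)·I. We want v_3 with N^3 v_3 = 0 but N^2 v_3 ≠ 0; then v_{j-1} := N · v_j for j = 3, …, 2.

Pick v_3 = (1, 0, 0, 0)ᵀ.
Then v_2 = N · v_3 = (-2, 2, 0, 0)ᵀ.
Then v_1 = N · v_2 = (2, 0, -4, 0)ᵀ.

Sanity check: (A − (3)·I) v_1 = (0, 0, 0, 0)ᵀ = 0. ✓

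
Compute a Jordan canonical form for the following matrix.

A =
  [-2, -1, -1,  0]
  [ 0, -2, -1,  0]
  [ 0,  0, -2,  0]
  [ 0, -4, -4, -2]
J_3(-2) ⊕ J_1(-2)

The characteristic polynomial is
  det(x·I − A) = x^4 + 8*x^3 + 24*x^2 + 32*x + 16 = (x + 2)^4

Eigenvalues and multiplicities (the geometric multiplicity of λ is n − rank(A − λI), which equals the number of Jordan blocks for λ):
  λ = -2: algebraic multiplicity = 4, geometric multiplicity = 2

Determining the block sizes for each eigenvalue:
  λ = -2: with am = 4 and gm = 2, the partition is not yet determined (e.g. several partitions of 4 into 2 parts exist). Let N = A − (-2)·I. Computing rank(N^1) = 2, rank(N^2) = 1, rank(N^3) = 0; the number of blocks of size ≥ j is rank(N^{j−1}) − rank(N^j), giving [2, 1, 1]. So we have 1 block(s) of size 3, 1 block(s) of size 1 → block sizes [3, 1]

Assembling the blocks gives a Jordan form
J =
  [-2,  1,  0,  0]
  [ 0, -2,  1,  0]
  [ 0,  0, -2,  0]
  [ 0,  0,  0, -2]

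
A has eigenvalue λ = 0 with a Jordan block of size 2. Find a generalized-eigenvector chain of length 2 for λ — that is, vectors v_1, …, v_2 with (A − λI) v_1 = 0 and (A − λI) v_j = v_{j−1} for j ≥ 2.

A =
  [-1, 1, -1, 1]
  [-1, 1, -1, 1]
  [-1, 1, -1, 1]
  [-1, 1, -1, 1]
A Jordan chain for λ = 0 of length 2:
v_1 = (-1, -1, -1, -1)ᵀ
v_2 = (1, 0, 0, 0)ᵀ

Let N = A − (0)·I. We want v_2 with N^2 v_2 = 0 but N^1 v_2 ≠ 0; then v_{j-1} := N · v_j for j = 2, …, 2.

Pick v_2 = (1, 0, 0, 0)ᵀ.
Then v_1 = N · v_2 = (-1, -1, -1, -1)ᵀ.

Sanity check: (A − (0)·I) v_1 = (0, 0, 0, 0)ᵀ = 0. ✓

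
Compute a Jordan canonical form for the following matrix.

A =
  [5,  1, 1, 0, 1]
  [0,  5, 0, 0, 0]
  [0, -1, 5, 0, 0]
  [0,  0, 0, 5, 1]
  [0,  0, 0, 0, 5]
J_3(5) ⊕ J_2(5)

The characteristic polynomial is
  det(x·I − A) = x^5 - 25*x^4 + 250*x^3 - 1250*x^2 + 3125*x - 3125 = (x - 5)^5

Eigenvalues and multiplicities (the geometric multiplicity of λ is n − rank(A − λI), which equals the number of Jordan blocks for λ):
  λ = 5: algebraic multiplicity = 5, geometric multiplicity = 2

Determining the block sizes for each eigenvalue:
  λ = 5: with am = 5 and gm = 2, the partition is not yet determined (e.g. several partitions of 5 into 2 parts exist). Let N = A − (5)·I. Computing rank(N^1) = 3, rank(N^2) = 1, rank(N^3) = 0; the number of blocks of size ≥ j is rank(N^{j−1}) − rank(N^j), giving [2, 2, 1]. So we have 1 block(s) of size 3, 1 block(s) of size 2 → block sizes [3, 2]

Assembling the blocks gives a Jordan form
J =
  [5, 1, 0, 0, 0]
  [0, 5, 1, 0, 0]
  [0, 0, 5, 0, 0]
  [0, 0, 0, 5, 1]
  [0, 0, 0, 0, 5]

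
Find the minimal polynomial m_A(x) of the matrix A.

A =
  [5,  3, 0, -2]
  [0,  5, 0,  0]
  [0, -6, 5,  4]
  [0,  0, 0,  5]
x^2 - 10*x + 25

The characteristic polynomial is χ_A(x) = (x - 5)^4, so the eigenvalues are known. The minimal polynomial is
  m_A(x) = Π_λ (x − λ)^{k_λ}
where k_λ is the size of the *largest* Jordan block for λ (equivalently, the smallest k with (A − λI)^k v = 0 for every generalised eigenvector v of λ).

  λ = 5: largest Jordan block has size 2, contributing (x − 5)^2

So m_A(x) = (x - 5)^2 = x^2 - 10*x + 25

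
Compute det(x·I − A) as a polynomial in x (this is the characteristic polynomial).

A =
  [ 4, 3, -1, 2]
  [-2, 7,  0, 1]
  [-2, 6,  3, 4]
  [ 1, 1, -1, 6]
x^4 - 20*x^3 + 150*x^2 - 500*x + 625

Expanding det(x·I − A) (e.g. by cofactor expansion or by noting that A is similar to its Jordan form J, which has the same characteristic polynomial as A) gives
  χ_A(x) = x^4 - 20*x^3 + 150*x^2 - 500*x + 625
which factors as (x - 5)^4. The eigenvalues (with algebraic multiplicities) are λ = 5 with multiplicity 4.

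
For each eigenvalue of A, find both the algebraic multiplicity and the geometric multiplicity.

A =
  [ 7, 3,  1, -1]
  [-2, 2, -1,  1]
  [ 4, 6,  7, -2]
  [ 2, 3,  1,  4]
λ = 5: alg = 4, geom = 3

Step 1 — factor the characteristic polynomial to read off the algebraic multiplicities:
  χ_A(x) = (x - 5)^4

Step 2 — compute geometric multiplicities via the rank-nullity identity g(λ) = n − rank(A − λI):
  rank(A − (5)·I) = 1, so dim ker(A − (5)·I) = n − 1 = 3

Summary:
  λ = 5: algebraic multiplicity = 4, geometric multiplicity = 3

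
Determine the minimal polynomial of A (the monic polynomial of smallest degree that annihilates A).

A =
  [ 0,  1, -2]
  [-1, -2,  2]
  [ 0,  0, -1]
x^2 + 2*x + 1

The characteristic polynomial is χ_A(x) = (x + 1)^3, so the eigenvalues are known. The minimal polynomial is
  m_A(x) = Π_λ (x − λ)^{k_λ}
where k_λ is the size of the *largest* Jordan block for λ (equivalently, the smallest k with (A − λI)^k v = 0 for every generalised eigenvector v of λ).

  λ = -1: largest Jordan block has size 2, contributing (x + 1)^2

So m_A(x) = (x + 1)^2 = x^2 + 2*x + 1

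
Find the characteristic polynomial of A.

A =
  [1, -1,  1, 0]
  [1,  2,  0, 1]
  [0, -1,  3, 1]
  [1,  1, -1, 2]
x^4 - 8*x^3 + 24*x^2 - 32*x + 16

Expanding det(x·I − A) (e.g. by cofactor expansion or by noting that A is similar to its Jordan form J, which has the same characteristic polynomial as A) gives
  χ_A(x) = x^4 - 8*x^3 + 24*x^2 - 32*x + 16
which factors as (x - 2)^4. The eigenvalues (with algebraic multiplicities) are λ = 2 with multiplicity 4.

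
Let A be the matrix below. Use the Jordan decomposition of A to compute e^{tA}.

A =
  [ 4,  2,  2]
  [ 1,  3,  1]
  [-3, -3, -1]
e^{tA} =
  [2*t*exp(2*t) + exp(2*t), 2*t*exp(2*t), 2*t*exp(2*t)]
  [t*exp(2*t), t*exp(2*t) + exp(2*t), t*exp(2*t)]
  [-3*t*exp(2*t), -3*t*exp(2*t), -3*t*exp(2*t) + exp(2*t)]

Strategy: write A = P · J · P⁻¹ where J is a Jordan canonical form, so e^{tA} = P · e^{tJ} · P⁻¹, and e^{tJ} can be computed block-by-block.

A has Jordan form
J =
  [2, 1, 0]
  [0, 2, 0]
  [0, 0, 2]
(up to reordering of blocks).

Per-block formulas:
  For a 1×1 block at λ = 2: exp(t · [2]) = [e^(2t)].
  For a 2×2 Jordan block J_2(2): exp(t · J_2(2)) = e^(2t)·(I + t·N), where N is the 2×2 nilpotent shift.

After assembling e^{tJ} and conjugating by P, we get:

e^{tA} =
  [2*t*exp(2*t) + exp(2*t), 2*t*exp(2*t), 2*t*exp(2*t)]
  [t*exp(2*t), t*exp(2*t) + exp(2*t), t*exp(2*t)]
  [-3*t*exp(2*t), -3*t*exp(2*t), -3*t*exp(2*t) + exp(2*t)]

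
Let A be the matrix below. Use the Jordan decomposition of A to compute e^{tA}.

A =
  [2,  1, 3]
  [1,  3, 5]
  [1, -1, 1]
e^{tA} =
  [2*t^2*exp(2*t) + exp(2*t), -t^2*exp(2*t) + t*exp(2*t), t^2*exp(2*t) + 3*t*exp(2*t)]
  [3*t^2*exp(2*t) + t*exp(2*t), -3*t^2*exp(2*t)/2 + t*exp(2*t) + exp(2*t), 3*t^2*exp(2*t)/2 + 5*t*exp(2*t)]
  [-t^2*exp(2*t) + t*exp(2*t), t^2*exp(2*t)/2 - t*exp(2*t), -t^2*exp(2*t)/2 - t*exp(2*t) + exp(2*t)]

Strategy: write A = P · J · P⁻¹ where J is a Jordan canonical form, so e^{tA} = P · e^{tJ} · P⁻¹, and e^{tJ} can be computed block-by-block.

A has Jordan form
J =
  [2, 1, 0]
  [0, 2, 1]
  [0, 0, 2]
(up to reordering of blocks).

Per-block formulas:
  For a 3×3 Jordan block J_3(2): exp(t · J_3(2)) = e^(2t)·(I + t·N + (t^2/2)·N^2), where N is the 3×3 nilpotent shift.

After assembling e^{tJ} and conjugating by P, we get:

e^{tA} =
  [2*t^2*exp(2*t) + exp(2*t), -t^2*exp(2*t) + t*exp(2*t), t^2*exp(2*t) + 3*t*exp(2*t)]
  [3*t^2*exp(2*t) + t*exp(2*t), -3*t^2*exp(2*t)/2 + t*exp(2*t) + exp(2*t), 3*t^2*exp(2*t)/2 + 5*t*exp(2*t)]
  [-t^2*exp(2*t) + t*exp(2*t), t^2*exp(2*t)/2 - t*exp(2*t), -t^2*exp(2*t)/2 - t*exp(2*t) + exp(2*t)]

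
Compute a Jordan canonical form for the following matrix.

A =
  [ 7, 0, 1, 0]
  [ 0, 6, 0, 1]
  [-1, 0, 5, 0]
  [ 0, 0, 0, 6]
J_2(6) ⊕ J_2(6)

The characteristic polynomial is
  det(x·I − A) = x^4 - 24*x^3 + 216*x^2 - 864*x + 1296 = (x - 6)^4

Eigenvalues and multiplicities (the geometric multiplicity of λ is n − rank(A − λI), which equals the number of Jordan blocks for λ):
  λ = 6: algebraic multiplicity = 4, geometric multiplicity = 2

Determining the block sizes for each eigenvalue:
  λ = 6: with am = 4 and gm = 2, the partition is not yet determined (e.g. several partitions of 4 into 2 parts exist). Let N = A − (6)·I. Computing rank(N^1) = 2, rank(N^2) = 0; the number of blocks of size ≥ j is rank(N^{j−1}) − rank(N^j), giving [2, 2]. So we have 2 block(s) of size 2 → block sizes [2, 2]

Assembling the blocks gives a Jordan form
J =
  [6, 1, 0, 0]
  [0, 6, 0, 0]
  [0, 0, 6, 1]
  [0, 0, 0, 6]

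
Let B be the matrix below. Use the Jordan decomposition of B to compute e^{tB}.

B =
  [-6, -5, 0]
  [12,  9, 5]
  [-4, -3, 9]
e^{tB} =
  [20*t^2*exp(4*t) - 10*t*exp(4*t) + exp(4*t), 25*t^2*exp(4*t)/2 - 5*t*exp(4*t), -25*t^2*exp(4*t)/2]
  [-40*t^2*exp(4*t) + 12*t*exp(4*t), -25*t^2*exp(4*t) + 5*t*exp(4*t) + exp(4*t), 25*t^2*exp(4*t) + 5*t*exp(4*t)]
  [-8*t^2*exp(4*t) - 4*t*exp(4*t), -5*t^2*exp(4*t) - 3*t*exp(4*t), 5*t^2*exp(4*t) + 5*t*exp(4*t) + exp(4*t)]

Strategy: write B = P · J · P⁻¹ where J is a Jordan canonical form, so e^{tB} = P · e^{tJ} · P⁻¹, and e^{tJ} can be computed block-by-block.

B has Jordan form
J =
  [4, 1, 0]
  [0, 4, 1]
  [0, 0, 4]
(up to reordering of blocks).

Per-block formulas:
  For a 3×3 Jordan block J_3(4): exp(t · J_3(4)) = e^(4t)·(I + t·N + (t^2/2)·N^2), where N is the 3×3 nilpotent shift.

After assembling e^{tJ} and conjugating by P, we get:

e^{tB} =
  [20*t^2*exp(4*t) - 10*t*exp(4*t) + exp(4*t), 25*t^2*exp(4*t)/2 - 5*t*exp(4*t), -25*t^2*exp(4*t)/2]
  [-40*t^2*exp(4*t) + 12*t*exp(4*t), -25*t^2*exp(4*t) + 5*t*exp(4*t) + exp(4*t), 25*t^2*exp(4*t) + 5*t*exp(4*t)]
  [-8*t^2*exp(4*t) - 4*t*exp(4*t), -5*t^2*exp(4*t) - 3*t*exp(4*t), 5*t^2*exp(4*t) + 5*t*exp(4*t) + exp(4*t)]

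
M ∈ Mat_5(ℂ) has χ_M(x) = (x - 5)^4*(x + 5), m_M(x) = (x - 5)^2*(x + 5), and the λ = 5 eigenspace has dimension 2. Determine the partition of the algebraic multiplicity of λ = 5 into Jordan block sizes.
Block sizes for λ = 5: [2, 2]

Step 1 — from the characteristic polynomial, algebraic multiplicity of λ = 5 is 4. From dim ker(M − (5)·I) = 2, there are exactly 2 Jordan blocks for λ = 5.
Step 2 — from the minimal polynomial, the factor (x − 5)^2 tells us the largest block for λ = 5 has size 2.
Step 3 — with total size 4, 2 blocks, and largest block 2, the block sizes (in nonincreasing order) are [2, 2].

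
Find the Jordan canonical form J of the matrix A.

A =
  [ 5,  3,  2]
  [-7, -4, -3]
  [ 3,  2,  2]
J_3(1)

The characteristic polynomial is
  det(x·I − A) = x^3 - 3*x^2 + 3*x - 1 = (x - 1)^3

Eigenvalues and multiplicities (the geometric multiplicity of λ is n − rank(A − λI), which equals the number of Jordan blocks for λ):
  λ = 1: algebraic multiplicity = 3, geometric multiplicity = 1

Determining the block sizes for each eigenvalue:
  λ = 1: one block (gm = 1), so the single block has size am = 3 → block sizes [3]

Assembling the blocks gives a Jordan form
J =
  [1, 1, 0]
  [0, 1, 1]
  [0, 0, 1]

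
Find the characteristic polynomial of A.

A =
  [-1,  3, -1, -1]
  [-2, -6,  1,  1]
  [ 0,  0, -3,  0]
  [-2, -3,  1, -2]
x^4 + 12*x^3 + 54*x^2 + 108*x + 81

Expanding det(x·I − A) (e.g. by cofactor expansion or by noting that A is similar to its Jordan form J, which has the same characteristic polynomial as A) gives
  χ_A(x) = x^4 + 12*x^3 + 54*x^2 + 108*x + 81
which factors as (x + 3)^4. The eigenvalues (with algebraic multiplicities) are λ = -3 with multiplicity 4.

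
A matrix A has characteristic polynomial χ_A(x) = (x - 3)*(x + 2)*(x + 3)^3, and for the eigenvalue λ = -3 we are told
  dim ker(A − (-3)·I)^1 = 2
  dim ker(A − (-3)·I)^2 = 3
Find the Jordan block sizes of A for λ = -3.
Block sizes for λ = -3: [2, 1]

From the dimensions of kernels of powers, the number of Jordan blocks of size at least j is d_j − d_{j−1} where d_j = dim ker(N^j) (with d_0 = 0). Computing the differences gives [2, 1].
The number of blocks of size exactly k is (#blocks of size ≥ k) − (#blocks of size ≥ k + 1), so the partition is: 1 block(s) of size 1, 1 block(s) of size 2.
In nonincreasing order the block sizes are [2, 1].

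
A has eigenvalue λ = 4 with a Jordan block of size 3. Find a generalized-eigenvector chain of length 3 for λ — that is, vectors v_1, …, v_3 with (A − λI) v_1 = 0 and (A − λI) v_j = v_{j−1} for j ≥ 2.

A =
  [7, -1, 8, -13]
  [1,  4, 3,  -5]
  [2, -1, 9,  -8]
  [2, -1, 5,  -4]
A Jordan chain for λ = 4 of length 3:
v_1 = (-2, -1, -1, -1)ᵀ
v_2 = (3, 1, 2, 2)ᵀ
v_3 = (1, 0, 0, 0)ᵀ

Let N = A − (4)·I. We want v_3 with N^3 v_3 = 0 but N^2 v_3 ≠ 0; then v_{j-1} := N · v_j for j = 3, …, 2.

Pick v_3 = (1, 0, 0, 0)ᵀ.
Then v_2 = N · v_3 = (3, 1, 2, 2)ᵀ.
Then v_1 = N · v_2 = (-2, -1, -1, -1)ᵀ.

Sanity check: (A − (4)·I) v_1 = (0, 0, 0, 0)ᵀ = 0. ✓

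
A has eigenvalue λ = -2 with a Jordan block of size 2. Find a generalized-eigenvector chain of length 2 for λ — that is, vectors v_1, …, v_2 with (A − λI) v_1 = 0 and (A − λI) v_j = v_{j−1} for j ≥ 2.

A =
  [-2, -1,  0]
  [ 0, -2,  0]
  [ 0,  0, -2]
A Jordan chain for λ = -2 of length 2:
v_1 = (-1, 0, 0)ᵀ
v_2 = (0, 1, 0)ᵀ

Let N = A − (-2)·I. We want v_2 with N^2 v_2 = 0 but N^1 v_2 ≠ 0; then v_{j-1} := N · v_j for j = 2, …, 2.

Pick v_2 = (0, 1, 0)ᵀ.
Then v_1 = N · v_2 = (-1, 0, 0)ᵀ.

Sanity check: (A − (-2)·I) v_1 = (0, 0, 0)ᵀ = 0. ✓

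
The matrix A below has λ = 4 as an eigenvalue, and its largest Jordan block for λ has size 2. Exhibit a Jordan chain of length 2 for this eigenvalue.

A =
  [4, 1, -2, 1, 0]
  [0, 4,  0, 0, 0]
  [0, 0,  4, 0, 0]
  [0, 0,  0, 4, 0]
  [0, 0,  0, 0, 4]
A Jordan chain for λ = 4 of length 2:
v_1 = (1, 0, 0, 0, 0)ᵀ
v_2 = (0, 1, 0, 0, 0)ᵀ

Let N = A − (4)·I. We want v_2 with N^2 v_2 = 0 but N^1 v_2 ≠ 0; then v_{j-1} := N · v_j for j = 2, …, 2.

Pick v_2 = (0, 1, 0, 0, 0)ᵀ.
Then v_1 = N · v_2 = (1, 0, 0, 0, 0)ᵀ.

Sanity check: (A − (4)·I) v_1 = (0, 0, 0, 0, 0)ᵀ = 0. ✓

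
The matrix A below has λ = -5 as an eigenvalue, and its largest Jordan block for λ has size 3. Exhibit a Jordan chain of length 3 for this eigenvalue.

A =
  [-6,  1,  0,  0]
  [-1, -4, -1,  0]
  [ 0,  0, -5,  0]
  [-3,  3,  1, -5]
A Jordan chain for λ = -5 of length 3:
v_1 = (-1, -1, 0, -3)ᵀ
v_2 = (0, -1, 0, 1)ᵀ
v_3 = (0, 0, 1, 0)ᵀ

Let N = A − (-5)·I. We want v_3 with N^3 v_3 = 0 but N^2 v_3 ≠ 0; then v_{j-1} := N · v_j for j = 3, …, 2.

Pick v_3 = (0, 0, 1, 0)ᵀ.
Then v_2 = N · v_3 = (0, -1, 0, 1)ᵀ.
Then v_1 = N · v_2 = (-1, -1, 0, -3)ᵀ.

Sanity check: (A − (-5)·I) v_1 = (0, 0, 0, 0)ᵀ = 0. ✓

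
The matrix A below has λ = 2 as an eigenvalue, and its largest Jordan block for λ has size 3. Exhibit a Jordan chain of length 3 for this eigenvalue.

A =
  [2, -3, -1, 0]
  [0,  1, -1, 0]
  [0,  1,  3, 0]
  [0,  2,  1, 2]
A Jordan chain for λ = 2 of length 3:
v_1 = (2, 0, 0, -1)ᵀ
v_2 = (-3, -1, 1, 2)ᵀ
v_3 = (0, 1, 0, 0)ᵀ

Let N = A − (2)·I. We want v_3 with N^3 v_3 = 0 but N^2 v_3 ≠ 0; then v_{j-1} := N · v_j for j = 3, …, 2.

Pick v_3 = (0, 1, 0, 0)ᵀ.
Then v_2 = N · v_3 = (-3, -1, 1, 2)ᵀ.
Then v_1 = N · v_2 = (2, 0, 0, -1)ᵀ.

Sanity check: (A − (2)·I) v_1 = (0, 0, 0, 0)ᵀ = 0. ✓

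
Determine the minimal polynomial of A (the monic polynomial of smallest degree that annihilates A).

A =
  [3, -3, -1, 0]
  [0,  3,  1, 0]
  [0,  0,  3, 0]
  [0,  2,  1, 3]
x^3 - 9*x^2 + 27*x - 27

The characteristic polynomial is χ_A(x) = (x - 3)^4, so the eigenvalues are known. The minimal polynomial is
  m_A(x) = Π_λ (x − λ)^{k_λ}
where k_λ is the size of the *largest* Jordan block for λ (equivalently, the smallest k with (A − λI)^k v = 0 for every generalised eigenvector v of λ).

  λ = 3: largest Jordan block has size 3, contributing (x − 3)^3

So m_A(x) = (x - 3)^3 = x^3 - 9*x^2 + 27*x - 27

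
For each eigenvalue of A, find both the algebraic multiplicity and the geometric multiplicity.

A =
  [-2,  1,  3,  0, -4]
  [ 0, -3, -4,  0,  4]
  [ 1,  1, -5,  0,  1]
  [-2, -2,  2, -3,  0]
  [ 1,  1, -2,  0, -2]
λ = -3: alg = 5, geom = 3

Step 1 — factor the characteristic polynomial to read off the algebraic multiplicities:
  χ_A(x) = (x + 3)^5

Step 2 — compute geometric multiplicities via the rank-nullity identity g(λ) = n − rank(A − λI):
  rank(A − (-3)·I) = 2, so dim ker(A − (-3)·I) = n − 2 = 3

Summary:
  λ = -3: algebraic multiplicity = 5, geometric multiplicity = 3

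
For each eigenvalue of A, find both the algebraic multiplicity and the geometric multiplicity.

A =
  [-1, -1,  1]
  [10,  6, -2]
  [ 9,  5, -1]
λ = 0: alg = 2, geom = 1; λ = 4: alg = 1, geom = 1

Step 1 — factor the characteristic polynomial to read off the algebraic multiplicities:
  χ_A(x) = x^2*(x - 4)

Step 2 — compute geometric multiplicities via the rank-nullity identity g(λ) = n − rank(A − λI):
  rank(A − (0)·I) = 2, so dim ker(A − (0)·I) = n − 2 = 1
  rank(A − (4)·I) = 2, so dim ker(A − (4)·I) = n − 2 = 1

Summary:
  λ = 0: algebraic multiplicity = 2, geometric multiplicity = 1
  λ = 4: algebraic multiplicity = 1, geometric multiplicity = 1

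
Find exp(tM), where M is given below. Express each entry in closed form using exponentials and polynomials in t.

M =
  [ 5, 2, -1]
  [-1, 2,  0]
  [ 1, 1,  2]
e^{tM} =
  [t^2*exp(3*t)/2 + 2*t*exp(3*t) + exp(3*t), t^2*exp(3*t)/2 + 2*t*exp(3*t), -t^2*exp(3*t)/2 - t*exp(3*t)]
  [-t^2*exp(3*t)/2 - t*exp(3*t), -t^2*exp(3*t)/2 - t*exp(3*t) + exp(3*t), t^2*exp(3*t)/2]
  [t*exp(3*t), t*exp(3*t), -t*exp(3*t) + exp(3*t)]

Strategy: write M = P · J · P⁻¹ where J is a Jordan canonical form, so e^{tM} = P · e^{tJ} · P⁻¹, and e^{tJ} can be computed block-by-block.

M has Jordan form
J =
  [3, 1, 0]
  [0, 3, 1]
  [0, 0, 3]
(up to reordering of blocks).

Per-block formulas:
  For a 3×3 Jordan block J_3(3): exp(t · J_3(3)) = e^(3t)·(I + t·N + (t^2/2)·N^2), where N is the 3×3 nilpotent shift.

After assembling e^{tJ} and conjugating by P, we get:

e^{tM} =
  [t^2*exp(3*t)/2 + 2*t*exp(3*t) + exp(3*t), t^2*exp(3*t)/2 + 2*t*exp(3*t), -t^2*exp(3*t)/2 - t*exp(3*t)]
  [-t^2*exp(3*t)/2 - t*exp(3*t), -t^2*exp(3*t)/2 - t*exp(3*t) + exp(3*t), t^2*exp(3*t)/2]
  [t*exp(3*t), t*exp(3*t), -t*exp(3*t) + exp(3*t)]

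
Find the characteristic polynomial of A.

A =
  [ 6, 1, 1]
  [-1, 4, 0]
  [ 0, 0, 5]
x^3 - 15*x^2 + 75*x - 125

Expanding det(x·I − A) (e.g. by cofactor expansion or by noting that A is similar to its Jordan form J, which has the same characteristic polynomial as A) gives
  χ_A(x) = x^3 - 15*x^2 + 75*x - 125
which factors as (x - 5)^3. The eigenvalues (with algebraic multiplicities) are λ = 5 with multiplicity 3.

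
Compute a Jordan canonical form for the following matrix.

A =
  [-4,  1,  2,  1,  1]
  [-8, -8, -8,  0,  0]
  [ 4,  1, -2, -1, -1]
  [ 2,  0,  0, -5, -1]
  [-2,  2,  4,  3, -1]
J_2(-4) ⊕ J_2(-4) ⊕ J_1(-4)

The characteristic polynomial is
  det(x·I − A) = x^5 + 20*x^4 + 160*x^3 + 640*x^2 + 1280*x + 1024 = (x + 4)^5

Eigenvalues and multiplicities (the geometric multiplicity of λ is n − rank(A − λI), which equals the number of Jordan blocks for λ):
  λ = -4: algebraic multiplicity = 5, geometric multiplicity = 3

Determining the block sizes for each eigenvalue:
  λ = -4: with am = 5 and gm = 3, the partition is not yet determined (e.g. several partitions of 5 into 3 parts exist). Let N = A − (-4)·I. Computing rank(N^1) = 2, rank(N^2) = 0; the number of blocks of size ≥ j is rank(N^{j−1}) − rank(N^j), giving [3, 2]. So we have 2 block(s) of size 2, 1 block(s) of size 1 → block sizes [2, 2, 1]

Assembling the blocks gives a Jordan form
J =
  [-4,  1,  0,  0,  0]
  [ 0, -4,  0,  0,  0]
  [ 0,  0, -4,  1,  0]
  [ 0,  0,  0, -4,  0]
  [ 0,  0,  0,  0, -4]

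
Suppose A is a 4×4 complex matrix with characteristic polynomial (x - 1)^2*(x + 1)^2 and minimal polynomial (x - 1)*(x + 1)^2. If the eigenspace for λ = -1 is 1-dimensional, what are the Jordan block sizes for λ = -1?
Block sizes for λ = -1: [2]

Step 1 — from the characteristic polynomial, algebraic multiplicity of λ = -1 is 2. From dim ker(A − (-1)·I) = 1, there are exactly 1 Jordan blocks for λ = -1.
Step 2 — from the minimal polynomial, the factor (x + 1)^2 tells us the largest block for λ = -1 has size 2.
Step 3 — with total size 2, 1 blocks, and largest block 2, the block sizes (in nonincreasing order) are [2].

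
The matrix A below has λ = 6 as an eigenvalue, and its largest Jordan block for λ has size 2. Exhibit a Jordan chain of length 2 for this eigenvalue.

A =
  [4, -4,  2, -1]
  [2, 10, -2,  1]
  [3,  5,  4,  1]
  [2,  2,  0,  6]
A Jordan chain for λ = 6 of length 2:
v_1 = (-2, 2, 3, 2)ᵀ
v_2 = (1, 0, 0, 0)ᵀ

Let N = A − (6)·I. We want v_2 with N^2 v_2 = 0 but N^1 v_2 ≠ 0; then v_{j-1} := N · v_j for j = 2, …, 2.

Pick v_2 = (1, 0, 0, 0)ᵀ.
Then v_1 = N · v_2 = (-2, 2, 3, 2)ᵀ.

Sanity check: (A − (6)·I) v_1 = (0, 0, 0, 0)ᵀ = 0. ✓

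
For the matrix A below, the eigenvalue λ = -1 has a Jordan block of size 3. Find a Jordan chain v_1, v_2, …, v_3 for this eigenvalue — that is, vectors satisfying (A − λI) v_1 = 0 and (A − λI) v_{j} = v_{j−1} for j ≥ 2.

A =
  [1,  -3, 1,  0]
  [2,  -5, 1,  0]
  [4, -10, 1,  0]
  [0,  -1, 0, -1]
A Jordan chain for λ = -1 of length 3:
v_1 = (2, 0, -4, -2)ᵀ
v_2 = (2, 2, 4, 0)ᵀ
v_3 = (1, 0, 0, 0)ᵀ

Let N = A − (-1)·I. We want v_3 with N^3 v_3 = 0 but N^2 v_3 ≠ 0; then v_{j-1} := N · v_j for j = 3, …, 2.

Pick v_3 = (1, 0, 0, 0)ᵀ.
Then v_2 = N · v_3 = (2, 2, 4, 0)ᵀ.
Then v_1 = N · v_2 = (2, 0, -4, -2)ᵀ.

Sanity check: (A − (-1)·I) v_1 = (0, 0, 0, 0)ᵀ = 0. ✓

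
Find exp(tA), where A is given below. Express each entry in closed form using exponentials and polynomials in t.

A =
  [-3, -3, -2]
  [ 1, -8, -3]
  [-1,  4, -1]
e^{tA} =
  [t*exp(-4*t) + exp(-4*t), t^2*exp(-4*t)/2 - 3*t*exp(-4*t), t^2*exp(-4*t)/2 - 2*t*exp(-4*t)]
  [t*exp(-4*t), t^2*exp(-4*t)/2 - 4*t*exp(-4*t) + exp(-4*t), t^2*exp(-4*t)/2 - 3*t*exp(-4*t)]
  [-t*exp(-4*t), -t^2*exp(-4*t)/2 + 4*t*exp(-4*t), -t^2*exp(-4*t)/2 + 3*t*exp(-4*t) + exp(-4*t)]

Strategy: write A = P · J · P⁻¹ where J is a Jordan canonical form, so e^{tA} = P · e^{tJ} · P⁻¹, and e^{tJ} can be computed block-by-block.

A has Jordan form
J =
  [-4,  1,  0]
  [ 0, -4,  1]
  [ 0,  0, -4]
(up to reordering of blocks).

Per-block formulas:
  For a 3×3 Jordan block J_3(-4): exp(t · J_3(-4)) = e^(-4t)·(I + t·N + (t^2/2)·N^2), where N is the 3×3 nilpotent shift.

After assembling e^{tJ} and conjugating by P, we get:

e^{tA} =
  [t*exp(-4*t) + exp(-4*t), t^2*exp(-4*t)/2 - 3*t*exp(-4*t), t^2*exp(-4*t)/2 - 2*t*exp(-4*t)]
  [t*exp(-4*t), t^2*exp(-4*t)/2 - 4*t*exp(-4*t) + exp(-4*t), t^2*exp(-4*t)/2 - 3*t*exp(-4*t)]
  [-t*exp(-4*t), -t^2*exp(-4*t)/2 + 4*t*exp(-4*t), -t^2*exp(-4*t)/2 + 3*t*exp(-4*t) + exp(-4*t)]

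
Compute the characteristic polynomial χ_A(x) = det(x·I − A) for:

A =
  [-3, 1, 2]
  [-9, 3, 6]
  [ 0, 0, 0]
x^3

Expanding det(x·I − A) (e.g. by cofactor expansion or by noting that A is similar to its Jordan form J, which has the same characteristic polynomial as A) gives
  χ_A(x) = x^3
which factors as x^3. The eigenvalues (with algebraic multiplicities) are λ = 0 with multiplicity 3.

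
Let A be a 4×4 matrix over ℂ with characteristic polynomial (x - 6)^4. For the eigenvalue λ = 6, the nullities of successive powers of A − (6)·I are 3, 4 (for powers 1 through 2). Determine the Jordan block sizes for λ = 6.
Block sizes for λ = 6: [2, 1, 1]

From the dimensions of kernels of powers, the number of Jordan blocks of size at least j is d_j − d_{j−1} where d_j = dim ker(N^j) (with d_0 = 0). Computing the differences gives [3, 1].
The number of blocks of size exactly k is (#blocks of size ≥ k) − (#blocks of size ≥ k + 1), so the partition is: 2 block(s) of size 1, 1 block(s) of size 2.
In nonincreasing order the block sizes are [2, 1, 1].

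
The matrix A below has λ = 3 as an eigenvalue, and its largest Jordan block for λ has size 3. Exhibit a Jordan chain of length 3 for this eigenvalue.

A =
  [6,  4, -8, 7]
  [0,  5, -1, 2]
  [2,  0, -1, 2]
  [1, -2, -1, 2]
A Jordan chain for λ = 3 of length 3:
v_1 = (6, 0, 4, 2)ᵀ
v_2 = (4, 2, 0, -2)ᵀ
v_3 = (0, 1, 0, 0)ᵀ

Let N = A − (3)·I. We want v_3 with N^3 v_3 = 0 but N^2 v_3 ≠ 0; then v_{j-1} := N · v_j for j = 3, …, 2.

Pick v_3 = (0, 1, 0, 0)ᵀ.
Then v_2 = N · v_3 = (4, 2, 0, -2)ᵀ.
Then v_1 = N · v_2 = (6, 0, 4, 2)ᵀ.

Sanity check: (A − (3)·I) v_1 = (0, 0, 0, 0)ᵀ = 0. ✓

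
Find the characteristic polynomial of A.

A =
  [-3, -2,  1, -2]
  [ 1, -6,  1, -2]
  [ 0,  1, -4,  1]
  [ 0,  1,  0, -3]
x^4 + 16*x^3 + 96*x^2 + 256*x + 256

Expanding det(x·I − A) (e.g. by cofactor expansion or by noting that A is similar to its Jordan form J, which has the same characteristic polynomial as A) gives
  χ_A(x) = x^4 + 16*x^3 + 96*x^2 + 256*x + 256
which factors as (x + 4)^4. The eigenvalues (with algebraic multiplicities) are λ = -4 with multiplicity 4.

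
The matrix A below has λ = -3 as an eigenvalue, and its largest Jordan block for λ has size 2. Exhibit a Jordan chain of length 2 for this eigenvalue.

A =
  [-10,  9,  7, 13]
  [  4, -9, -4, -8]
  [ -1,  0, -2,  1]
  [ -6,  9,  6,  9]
A Jordan chain for λ = -3 of length 2:
v_1 = (-7, 4, -1, -6)ᵀ
v_2 = (1, 0, 0, 0)ᵀ

Let N = A − (-3)·I. We want v_2 with N^2 v_2 = 0 but N^1 v_2 ≠ 0; then v_{j-1} := N · v_j for j = 2, …, 2.

Pick v_2 = (1, 0, 0, 0)ᵀ.
Then v_1 = N · v_2 = (-7, 4, -1, -6)ᵀ.

Sanity check: (A − (-3)·I) v_1 = (0, 0, 0, 0)ᵀ = 0. ✓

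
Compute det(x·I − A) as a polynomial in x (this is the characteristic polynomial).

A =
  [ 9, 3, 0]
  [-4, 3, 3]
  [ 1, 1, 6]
x^3 - 18*x^2 + 108*x - 216

Expanding det(x·I − A) (e.g. by cofactor expansion or by noting that A is similar to its Jordan form J, which has the same characteristic polynomial as A) gives
  χ_A(x) = x^3 - 18*x^2 + 108*x - 216
which factors as (x - 6)^3. The eigenvalues (with algebraic multiplicities) are λ = 6 with multiplicity 3.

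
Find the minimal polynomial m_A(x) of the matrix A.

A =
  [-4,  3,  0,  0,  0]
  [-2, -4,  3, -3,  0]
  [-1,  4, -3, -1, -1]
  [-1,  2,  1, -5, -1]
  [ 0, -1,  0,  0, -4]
x^3 + 12*x^2 + 48*x + 64

The characteristic polynomial is χ_A(x) = (x + 4)^5, so the eigenvalues are known. The minimal polynomial is
  m_A(x) = Π_λ (x − λ)^{k_λ}
where k_λ is the size of the *largest* Jordan block for λ (equivalently, the smallest k with (A − λI)^k v = 0 for every generalised eigenvector v of λ).

  λ = -4: largest Jordan block has size 3, contributing (x + 4)^3

So m_A(x) = (x + 4)^3 = x^3 + 12*x^2 + 48*x + 64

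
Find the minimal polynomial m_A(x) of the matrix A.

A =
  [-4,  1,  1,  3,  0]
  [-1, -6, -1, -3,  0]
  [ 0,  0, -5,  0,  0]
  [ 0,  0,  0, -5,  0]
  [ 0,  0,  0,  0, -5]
x^2 + 10*x + 25

The characteristic polynomial is χ_A(x) = (x + 5)^5, so the eigenvalues are known. The minimal polynomial is
  m_A(x) = Π_λ (x − λ)^{k_λ}
where k_λ is the size of the *largest* Jordan block for λ (equivalently, the smallest k with (A − λI)^k v = 0 for every generalised eigenvector v of λ).

  λ = -5: largest Jordan block has size 2, contributing (x + 5)^2

So m_A(x) = (x + 5)^2 = x^2 + 10*x + 25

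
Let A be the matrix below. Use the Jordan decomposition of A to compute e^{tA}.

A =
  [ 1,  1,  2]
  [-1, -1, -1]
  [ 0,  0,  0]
e^{tA} =
  [t + 1, t, t^2/2 + 2*t]
  [-t, 1 - t, -t^2/2 - t]
  [0, 0, 1]

Strategy: write A = P · J · P⁻¹ where J is a Jordan canonical form, so e^{tA} = P · e^{tJ} · P⁻¹, and e^{tJ} can be computed block-by-block.

A has Jordan form
J =
  [0, 1, 0]
  [0, 0, 1]
  [0, 0, 0]
(up to reordering of blocks).

Per-block formulas:
  For a 3×3 Jordan block J_3(0): exp(t · J_3(0)) = e^(0t)·(I + t·N + (t^2/2)·N^2), where N is the 3×3 nilpotent shift.

After assembling e^{tJ} and conjugating by P, we get:

e^{tA} =
  [t + 1, t, t^2/2 + 2*t]
  [-t, 1 - t, -t^2/2 - t]
  [0, 0, 1]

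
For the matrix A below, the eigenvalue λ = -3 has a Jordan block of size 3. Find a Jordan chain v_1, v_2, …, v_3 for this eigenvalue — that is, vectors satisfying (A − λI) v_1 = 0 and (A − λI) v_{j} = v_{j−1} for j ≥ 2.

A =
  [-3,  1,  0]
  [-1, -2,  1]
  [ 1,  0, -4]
A Jordan chain for λ = -3 of length 3:
v_1 = (-1, 0, -1)ᵀ
v_2 = (0, -1, 1)ᵀ
v_3 = (1, 0, 0)ᵀ

Let N = A − (-3)·I. We want v_3 with N^3 v_3 = 0 but N^2 v_3 ≠ 0; then v_{j-1} := N · v_j for j = 3, …, 2.

Pick v_3 = (1, 0, 0)ᵀ.
Then v_2 = N · v_3 = (0, -1, 1)ᵀ.
Then v_1 = N · v_2 = (-1, 0, -1)ᵀ.

Sanity check: (A − (-3)·I) v_1 = (0, 0, 0)ᵀ = 0. ✓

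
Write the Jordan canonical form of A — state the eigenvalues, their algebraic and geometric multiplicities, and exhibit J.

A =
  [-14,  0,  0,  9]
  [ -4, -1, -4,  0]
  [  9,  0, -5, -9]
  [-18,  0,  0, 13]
J_1(-5) ⊕ J_1(-5) ⊕ J_1(-1) ⊕ J_1(4)

The characteristic polynomial is
  det(x·I − A) = x^4 + 7*x^3 - 9*x^2 - 115*x - 100 = (x - 4)*(x + 1)*(x + 5)^2

Eigenvalues and multiplicities (the geometric multiplicity of λ is n − rank(A − λI), which equals the number of Jordan blocks for λ):
  λ = -5: algebraic multiplicity = 2, geometric multiplicity = 2
  λ = -1: algebraic multiplicity = 1, geometric multiplicity = 1
  λ = 4: algebraic multiplicity = 1, geometric multiplicity = 1

Determining the block sizes for each eigenvalue:
  λ = -5: gm = am = 2, so every block has size 1 → block sizes [1, 1]
  λ = -1: one block (gm = 1), so the single block has size am = 1 → block sizes [1]
  λ = 4: one block (gm = 1), so the single block has size am = 1 → block sizes [1]

Assembling the blocks gives a Jordan form
J =
  [-5,  0,  0, 0]
  [ 0, -5,  0, 0]
  [ 0,  0, -1, 0]
  [ 0,  0,  0, 4]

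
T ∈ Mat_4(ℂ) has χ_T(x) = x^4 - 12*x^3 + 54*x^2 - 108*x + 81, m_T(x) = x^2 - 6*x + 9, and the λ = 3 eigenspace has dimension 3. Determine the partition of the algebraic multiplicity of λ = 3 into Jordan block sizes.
Block sizes for λ = 3: [2, 1, 1]

Step 1 — from the characteristic polynomial, algebraic multiplicity of λ = 3 is 4. From dim ker(T − (3)·I) = 3, there are exactly 3 Jordan blocks for λ = 3.
Step 2 — from the minimal polynomial, the factor (x − 3)^2 tells us the largest block for λ = 3 has size 2.
Step 3 — with total size 4, 3 blocks, and largest block 2, the block sizes (in nonincreasing order) are [2, 1, 1].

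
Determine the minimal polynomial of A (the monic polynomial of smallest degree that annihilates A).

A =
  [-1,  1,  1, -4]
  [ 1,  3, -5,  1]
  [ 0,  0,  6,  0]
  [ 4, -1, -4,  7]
x^4 - 15*x^3 + 81*x^2 - 189*x + 162

The characteristic polynomial is χ_A(x) = (x - 6)*(x - 3)^3, so the eigenvalues are known. The minimal polynomial is
  m_A(x) = Π_λ (x − λ)^{k_λ}
where k_λ is the size of the *largest* Jordan block for λ (equivalently, the smallest k with (A − λI)^k v = 0 for every generalised eigenvector v of λ).

  λ = 3: largest Jordan block has size 3, contributing (x − 3)^3
  λ = 6: largest Jordan block has size 1, contributing (x − 6)

So m_A(x) = (x - 6)*(x - 3)^3 = x^4 - 15*x^3 + 81*x^2 - 189*x + 162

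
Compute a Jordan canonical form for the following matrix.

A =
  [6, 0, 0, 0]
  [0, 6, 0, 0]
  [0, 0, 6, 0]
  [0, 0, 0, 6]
J_1(6) ⊕ J_1(6) ⊕ J_1(6) ⊕ J_1(6)

The characteristic polynomial is
  det(x·I − A) = x^4 - 24*x^3 + 216*x^2 - 864*x + 1296 = (x - 6)^4

Eigenvalues and multiplicities (the geometric multiplicity of λ is n − rank(A − λI), which equals the number of Jordan blocks for λ):
  λ = 6: algebraic multiplicity = 4, geometric multiplicity = 4

Determining the block sizes for each eigenvalue:
  λ = 6: gm = am = 4, so every block has size 1 → block sizes [1, 1, 1, 1]

Assembling the blocks gives a Jordan form
J =
  [6, 0, 0, 0]
  [0, 6, 0, 0]
  [0, 0, 6, 0]
  [0, 0, 0, 6]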